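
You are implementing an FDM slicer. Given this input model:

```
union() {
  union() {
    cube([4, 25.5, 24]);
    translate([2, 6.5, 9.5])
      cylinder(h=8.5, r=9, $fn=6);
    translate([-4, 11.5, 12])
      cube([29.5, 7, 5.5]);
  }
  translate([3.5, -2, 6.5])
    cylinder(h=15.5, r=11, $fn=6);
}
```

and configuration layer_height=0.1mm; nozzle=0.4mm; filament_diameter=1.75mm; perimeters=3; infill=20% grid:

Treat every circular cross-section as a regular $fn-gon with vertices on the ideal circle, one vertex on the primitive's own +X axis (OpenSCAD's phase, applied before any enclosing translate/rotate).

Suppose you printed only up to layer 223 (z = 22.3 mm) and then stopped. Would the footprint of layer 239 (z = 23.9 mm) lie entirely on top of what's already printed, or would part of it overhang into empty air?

Compare the two slices. At z = 22.3: the 4×25.5 cube contributes its full rectangle (area 102.00 mm²); the cylinder at (2, 6.5) is not intersected at this z (z outside [9.5, 18]); the cube at (-4, 11.5) is not intersected at this z (z outside [12, 17.5]); Combining (union): only the 4×25.5 cube is present, so the union is just that shape — area = 102.00 mm²; the cylinder at (3.5, -2) is not intersected at this z (z outside [6.5, 22]); Merging all regions: only the result so far is present, so the union is just that shape — area = 102.00 mm². At z = 23.9: the cube (footprint 4×25.5) is included at this height (area 102.00 mm²); the cylinder at (2, 6.5) is not intersected at this z (z outside [9.5, 18]); the cube at (-4, 11.5) is not intersected at this z (z outside [12, 17.5]); Combining (union): only the 4×25.5 cube is present, so the union is just that shape — area = 102.00 mm²; the cylinder at (3.5, -2) is not intersected at this z (z outside [6.5, 22]); Taking the union: only that combined region is present, so the union is just that shape — area = 102.00 mm². Checking containment: the cross-section at z = 23.9 is a subset of the cross-section at z = 22.3.

entirely on top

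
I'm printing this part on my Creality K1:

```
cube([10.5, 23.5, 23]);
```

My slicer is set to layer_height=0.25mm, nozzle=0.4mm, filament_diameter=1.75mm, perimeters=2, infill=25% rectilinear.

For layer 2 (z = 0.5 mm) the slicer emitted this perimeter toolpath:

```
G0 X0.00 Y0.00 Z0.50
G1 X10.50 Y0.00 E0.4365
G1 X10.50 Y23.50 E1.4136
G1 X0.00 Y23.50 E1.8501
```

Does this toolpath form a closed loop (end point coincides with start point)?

Start point (G0): (0.00, 0.00). End point (last G1): the path does not return to the start — open.

no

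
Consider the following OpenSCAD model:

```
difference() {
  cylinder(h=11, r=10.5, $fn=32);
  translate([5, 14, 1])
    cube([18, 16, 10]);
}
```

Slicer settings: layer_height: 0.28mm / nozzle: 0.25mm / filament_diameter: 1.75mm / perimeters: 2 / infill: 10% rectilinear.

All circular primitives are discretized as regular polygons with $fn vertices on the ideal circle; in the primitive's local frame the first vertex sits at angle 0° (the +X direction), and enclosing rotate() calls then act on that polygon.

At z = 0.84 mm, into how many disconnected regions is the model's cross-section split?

1

At z = 0.84 mm: the r=10.5 cylinder gives a regular 32-gon of circumradius 10.5 (constant along its height); the cube at (5, 14) does not reach this height (z outside [1, 11]); Subtracting the remaining from the first: none of the subtracted shapes is present at this height, so the r=10.5 cylinder is unchanged — 1 connected region. The result has 1 disconnected region.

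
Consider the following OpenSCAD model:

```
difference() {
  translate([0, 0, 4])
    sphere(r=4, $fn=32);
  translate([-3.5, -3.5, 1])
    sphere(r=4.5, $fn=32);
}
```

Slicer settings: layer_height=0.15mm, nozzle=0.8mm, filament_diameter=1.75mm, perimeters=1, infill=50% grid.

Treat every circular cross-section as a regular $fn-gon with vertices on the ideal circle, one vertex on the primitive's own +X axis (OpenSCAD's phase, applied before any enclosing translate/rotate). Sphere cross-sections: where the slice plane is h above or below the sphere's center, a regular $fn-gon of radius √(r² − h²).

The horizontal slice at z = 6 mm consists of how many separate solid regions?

1

At z = 6 mm: the r=4 sphere contributes a regular 32-gon of circumradius √(4²−2²) = 3.464; the sphere at (-3.5, -3.5) is not intersected at this z (|z−center|=5.000 > r=4.5); Taking the first minus the rest: none of the subtracted shapes is present at this height, so the r=4 sphere is unchanged — 1 connected region. The result has 1 disconnected region.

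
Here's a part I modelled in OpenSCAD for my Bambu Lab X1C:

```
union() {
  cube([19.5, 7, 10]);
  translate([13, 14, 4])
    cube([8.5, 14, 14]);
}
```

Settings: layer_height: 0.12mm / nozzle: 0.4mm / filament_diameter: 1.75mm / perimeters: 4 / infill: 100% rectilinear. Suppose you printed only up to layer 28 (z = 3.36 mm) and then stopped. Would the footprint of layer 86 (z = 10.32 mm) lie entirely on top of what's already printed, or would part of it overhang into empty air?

part overhangs

Compare the two slices. At z = 3.36: the 19.5×7 cube contributes its full rectangle (area 136.50 mm²); the cube at (13, 14) is absent (z outside [4, 18]); Combining (union): only the 19.5×7 cube is present, so the union is just that shape — area = 136.50 mm². At z = 10.32: the cube is not intersected at this z (z outside [0, 10]); the 8.5×14 cube at (13, 14) contributes its full rectangle (area 119.00 mm²); Combining (union): only the 8.5×14 cube at (13, 14) is present, so the union is just that shape — area = 119.00 mm². Checking containment: at z = 10.32 the cross-section extends beyond the z = 3.36 cross-section by about 119.00 mm².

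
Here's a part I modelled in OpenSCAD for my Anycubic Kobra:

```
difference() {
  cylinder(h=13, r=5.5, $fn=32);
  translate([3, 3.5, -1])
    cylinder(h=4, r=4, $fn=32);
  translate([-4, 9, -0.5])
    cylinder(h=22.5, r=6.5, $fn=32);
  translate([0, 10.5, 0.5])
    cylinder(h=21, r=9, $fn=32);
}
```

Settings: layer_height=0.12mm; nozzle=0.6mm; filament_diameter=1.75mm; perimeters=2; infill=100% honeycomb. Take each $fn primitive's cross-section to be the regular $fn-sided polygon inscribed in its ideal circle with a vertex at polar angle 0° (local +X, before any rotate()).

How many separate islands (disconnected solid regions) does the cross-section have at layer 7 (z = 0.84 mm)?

1

At z = 0.84 mm: the cylinder: section is a regular 32-gon, circumradius r=5.5; the r=4 cylinder at (3, 3.5) contributes a regular 32-gon of circumradius 4; the r=6.5 cylinder at (-4, 9) gives a regular 32-gon of circumradius 6.5 (constant along its height); the r=9 cylinder at (0, 10.5) contributes a regular 32-gon of circumradius 9; Taking the first minus the rest: starting from the r=5.5 cylinder, the r=4 cylinder at (3, 3.5) partially overlaps it — only the 27.73 mm² overlap (of its 49.94 mm²) is removed, clipping the outline; the r=6.5 cylinder at (-4, 9) partially overlaps it — only the 6.96 mm² overlap (of its 131.88 mm²) is removed, clipping the outline; the r=9 cylinder at (0, 10.5) partially overlaps it — only the 2.82 mm² overlap (of its 252.84 mm²) is removed, clipping the outline — 1 connected region. Overall, the cross-section is a single solid region. Island count = 1.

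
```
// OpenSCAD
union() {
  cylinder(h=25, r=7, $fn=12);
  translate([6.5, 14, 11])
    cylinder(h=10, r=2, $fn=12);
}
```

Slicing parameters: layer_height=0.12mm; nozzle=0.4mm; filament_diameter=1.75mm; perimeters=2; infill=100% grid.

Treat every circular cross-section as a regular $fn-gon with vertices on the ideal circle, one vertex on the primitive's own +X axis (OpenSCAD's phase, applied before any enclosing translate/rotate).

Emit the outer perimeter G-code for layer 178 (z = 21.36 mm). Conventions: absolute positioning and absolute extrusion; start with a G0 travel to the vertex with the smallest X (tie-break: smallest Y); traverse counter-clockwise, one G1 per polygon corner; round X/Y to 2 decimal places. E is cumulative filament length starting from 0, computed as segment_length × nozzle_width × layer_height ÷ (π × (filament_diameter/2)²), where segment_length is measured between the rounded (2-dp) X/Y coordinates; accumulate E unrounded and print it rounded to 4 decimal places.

G0 X-7.00 Y0.00 Z21.36
G1 X-6.06 Y-3.50 E0.0723
G1 X-3.50 Y-6.06 E0.1446
G1 X0.00 Y-7.00 E0.2169
G1 X3.50 Y-6.06 E0.2892
G1 X6.06 Y-3.50 E0.3615
G1 X7.00 Y0.00 E0.4338
G1 X6.06 Y3.50 E0.5061
G1 X3.50 Y6.06 E0.5784
G1 X0.00 Y7.00 E0.6507
G1 X-3.50 Y6.06 E0.7230
G1 X-6.06 Y3.50 E0.7952
G1 X-7.00 Y0.00 E0.8676

At z = 21.36 mm: the r=7 cylinder contributes a regular 12-gon of circumradius 7; the cylinder at (6.5, 14) is absent (z outside [11, 21]); Merging all regions: only the r=7 cylinder is present, so the union is just that shape — 1 connected region. The outline is a single polygon with 12 vertices. Extrusion per mm of travel: 0.4 × 0.12 / (π × 0.875²) = 0.019956. Accumulating E over each segment gives final E = 0.8676.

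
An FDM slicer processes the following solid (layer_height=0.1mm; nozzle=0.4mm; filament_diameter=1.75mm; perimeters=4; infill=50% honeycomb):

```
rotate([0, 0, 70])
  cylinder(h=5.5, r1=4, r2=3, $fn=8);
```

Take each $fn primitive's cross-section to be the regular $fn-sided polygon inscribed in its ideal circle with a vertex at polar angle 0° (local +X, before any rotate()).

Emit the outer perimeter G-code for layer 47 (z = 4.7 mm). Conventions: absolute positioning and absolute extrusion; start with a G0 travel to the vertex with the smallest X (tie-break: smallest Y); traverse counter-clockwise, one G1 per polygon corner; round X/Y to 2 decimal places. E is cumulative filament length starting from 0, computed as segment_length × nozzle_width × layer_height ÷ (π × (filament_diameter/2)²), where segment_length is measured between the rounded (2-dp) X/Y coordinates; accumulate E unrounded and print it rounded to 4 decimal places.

At z = 4.7 mm: the cone (r1=4→r2=3) has section circumradius 3.145 here — a regular 8-gon; (rotated 70° about Z; rotation is an isometry so areas/perimeters/island counts are preserved). The outline is a single polygon with 8 vertices. Extrusion per mm of travel: 0.4 × 0.1 / (π × 0.875²) = 0.016630. Accumulating E over each segment gives final E = 0.3205.

G0 X-2.96 Y1.08 Z4.70
G1 X-2.85 Y-1.33 E0.0401
G1 X-1.08 Y-2.96 E0.0801
G1 X1.33 Y-2.85 E0.1203
G1 X2.96 Y-1.08 E0.1603
G1 X2.85 Y1.33 E0.2004
G1 X1.08 Y2.96 E0.2404
G1 X-1.33 Y2.85 E0.2805
G1 X-2.96 Y1.08 E0.3205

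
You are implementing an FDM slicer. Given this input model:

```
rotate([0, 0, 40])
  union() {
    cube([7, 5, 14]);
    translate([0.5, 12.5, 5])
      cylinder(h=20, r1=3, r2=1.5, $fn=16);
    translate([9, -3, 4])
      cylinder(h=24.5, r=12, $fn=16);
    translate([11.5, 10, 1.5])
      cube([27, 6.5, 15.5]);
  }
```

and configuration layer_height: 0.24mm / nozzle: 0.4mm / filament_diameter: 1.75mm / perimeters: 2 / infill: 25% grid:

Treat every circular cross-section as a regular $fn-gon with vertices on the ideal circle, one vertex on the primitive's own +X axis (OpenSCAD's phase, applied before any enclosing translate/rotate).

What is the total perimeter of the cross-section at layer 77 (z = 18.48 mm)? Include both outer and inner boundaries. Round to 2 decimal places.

87.33 mm

At z = 18.48 mm: the cube does not reach this height (z outside [0, 14]); the cone at (0.5, 12.5): at t=0.674 of its height the radius interpolates to r₁+(r₂−r₁)t = 1.989, giving a regular 16-gon of that circumradius (perimeter = 2·16·1.989·sin(180°/16) = 12.42 mm); the r=12 cylinder at (9, -3) contributes a regular 16-gon of circumradius 12 (perimeter = 2·16·12.000·sin(180°/16) = 74.91 mm); the cube at (11.5, 10) is not intersected at this z (z outside [1.5, 17]); Combining (union): the 2 present regions are separate (no shared area or edge), so areas and boundary lengths simply add and each stays a separate island — boundary = 87.33 mm; (whole slice rotated 40° about Z — lengths, areas and connectivity unchanged). Overall, the cross-section has 2 separate islands. Total boundary length (outer) = 87.33 mm.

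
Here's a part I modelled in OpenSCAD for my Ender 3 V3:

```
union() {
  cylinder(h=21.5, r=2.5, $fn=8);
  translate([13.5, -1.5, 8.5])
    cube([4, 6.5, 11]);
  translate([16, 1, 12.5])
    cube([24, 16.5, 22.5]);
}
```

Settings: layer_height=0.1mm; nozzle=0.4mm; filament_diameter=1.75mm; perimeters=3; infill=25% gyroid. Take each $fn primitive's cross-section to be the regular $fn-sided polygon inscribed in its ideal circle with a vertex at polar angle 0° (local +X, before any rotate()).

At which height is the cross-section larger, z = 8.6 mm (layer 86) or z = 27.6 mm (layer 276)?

layer 276 (z = 27.6 mm)

Layer 86 (z = 8.6): the r=2.5 cylinder contributes a regular 8-gon of circumradius 2.5 (area = (8/2)·2.500²·sin(360°/8) = 17.68 mm²); the cube at (13.5, -1.5) is present — its section is the full 4×6.5 rectangle (area 26.00 mm²); the cube at (16, 1) is not intersected at this z (z outside [12.5, 35]); Combining (union): the 2 present regions are separate (no shared area or edge), so areas and boundary lengths simply add and each stays a separate island — area = 43.68 mm². So its area = 43.68 mm². Layer 276 (z = 27.6): the cylinder is not intersected at this z (z outside [0, 21.5]); the cube at (13.5, -1.5) does not reach this height (z outside [8.5, 19.5]); the cube at (16, 1) (footprint 24×16.5) is included at this height (area 396.00 mm²); Taking the union: only the 24×16.5 cube at (16, 1) is present, so the union is just that shape — area = 396.00 mm². So its area = 396.00 mm². Layer 276 is larger (396.00 vs 43.68 mm²).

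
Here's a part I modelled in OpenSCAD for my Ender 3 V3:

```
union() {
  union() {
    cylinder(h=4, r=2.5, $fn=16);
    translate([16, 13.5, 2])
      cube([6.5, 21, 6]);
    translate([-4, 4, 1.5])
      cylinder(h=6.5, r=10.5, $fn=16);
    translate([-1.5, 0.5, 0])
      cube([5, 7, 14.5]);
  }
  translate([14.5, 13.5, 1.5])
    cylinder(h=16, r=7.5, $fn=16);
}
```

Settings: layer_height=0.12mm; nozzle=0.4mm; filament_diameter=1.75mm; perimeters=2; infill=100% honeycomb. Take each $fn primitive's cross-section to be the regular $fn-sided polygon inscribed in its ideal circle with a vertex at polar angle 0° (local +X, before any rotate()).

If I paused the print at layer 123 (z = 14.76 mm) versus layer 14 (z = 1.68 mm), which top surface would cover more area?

layer 14 (z = 1.68 mm)

Layer 123 (z = 14.76): the cylinder does not reach this height (z outside [0, 4]); the cube at (16, 13.5) is absent (z outside [2, 8]); the cylinder at (-4, 4) is absent (z outside [1.5, 8]); the cube at (-1.5, 0.5) is not intersected at this z (z outside [0, 14.5]); Merging all regions: nothing is present at this height; the r=7.5 cylinder at (14.5, 13.5) gives a regular 16-gon of circumradius 7.5 (constant along its height) (area = (16/2)·7.500²·sin(360°/16) = 172.21 mm²); Taking the union: only the r=7.5 cylinder at (14.5, 13.5) is present, so the union is just that shape — area = 172.21 mm². So its area = 172.21 mm². Layer 14 (z = 1.68): the cylinder: section is a regular 16-gon, circumradius r=2.5 (area = (16/2)·2.500²·sin(360°/16) = 19.13 mm²); the cube at (16, 13.5) does not reach this height (z outside [2, 8]); the r=10.5 cylinder at (-4, 4) contributes a regular 16-gon of circumradius 10.5 (area = (16/2)·10.500²·sin(360°/16) = 337.53 mm²); the 5×7 cube at (-1.5, 0.5) contributes its full rectangle (area 35.00 mm²); Taking the union: the regions partially overlap — summed areas 391.66 mm² minus the doubly-counted overlap 54.13 mm² gives 337.53 mm² — area = 337.53 mm²; the cylinder at (14.5, 13.5): section is a regular 16-gon, circumradius r=7.5 (area = (16/2)·7.500²·sin(360°/16) = 172.21 mm²); Taking the union: the 2 present regions are separate (no shared area or edge), so areas and boundary lengths simply add and each stays a separate island — area = 509.73 mm². So its area = 509.73 mm². Layer 14 is larger (509.73 vs 172.21 mm²).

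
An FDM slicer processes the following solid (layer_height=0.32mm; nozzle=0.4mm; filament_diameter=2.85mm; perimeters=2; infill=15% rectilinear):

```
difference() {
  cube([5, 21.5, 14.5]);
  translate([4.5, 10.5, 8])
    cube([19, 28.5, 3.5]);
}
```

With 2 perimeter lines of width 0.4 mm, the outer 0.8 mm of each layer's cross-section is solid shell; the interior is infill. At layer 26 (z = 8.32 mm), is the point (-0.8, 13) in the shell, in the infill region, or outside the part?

outside

At z = 8.32 mm: the 5×21.5 cube contributes its full rectangle; the 19×28.5 cube at (4.5, 10.5) contributes its full rectangle; Taking the first minus the rest: starting from the 5×21.5 cube, the 19×28.5 cube at (4.5, 10.5) partially overlaps it — only the 5.50 mm² overlap (of its 541.50 mm²) is removed, clipping the outline — 1 connected region. Overall, the cross-section is a single solid region. The nearest boundary edge runs (0.00, 0.00)→(0.00, 21.50); distance from the point to it = 0.80 mm. The point is not inside any of the regions above, so it lies outside the cross-section (0.80 mm from the nearest boundary).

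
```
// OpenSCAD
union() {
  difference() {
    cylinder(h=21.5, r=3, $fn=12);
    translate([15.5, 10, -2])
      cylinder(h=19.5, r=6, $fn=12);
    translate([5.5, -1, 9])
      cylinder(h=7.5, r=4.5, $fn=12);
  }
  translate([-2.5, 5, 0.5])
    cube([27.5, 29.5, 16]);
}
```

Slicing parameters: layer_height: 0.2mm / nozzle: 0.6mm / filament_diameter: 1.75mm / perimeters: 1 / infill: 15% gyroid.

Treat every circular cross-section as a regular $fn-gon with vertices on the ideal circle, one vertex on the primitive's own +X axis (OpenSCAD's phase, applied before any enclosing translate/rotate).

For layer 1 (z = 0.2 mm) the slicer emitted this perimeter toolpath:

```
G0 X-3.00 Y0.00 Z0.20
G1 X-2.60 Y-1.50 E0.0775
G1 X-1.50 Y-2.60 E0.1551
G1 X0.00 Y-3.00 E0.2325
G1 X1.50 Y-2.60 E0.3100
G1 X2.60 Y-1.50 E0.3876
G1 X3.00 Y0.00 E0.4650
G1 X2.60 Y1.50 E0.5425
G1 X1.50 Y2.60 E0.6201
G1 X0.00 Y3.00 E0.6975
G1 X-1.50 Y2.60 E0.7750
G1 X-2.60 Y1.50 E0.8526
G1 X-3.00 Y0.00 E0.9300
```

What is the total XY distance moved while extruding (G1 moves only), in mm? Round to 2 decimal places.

18.64 mm

Sum the Euclidean lengths of each G1 segment: total = 18.64 mm.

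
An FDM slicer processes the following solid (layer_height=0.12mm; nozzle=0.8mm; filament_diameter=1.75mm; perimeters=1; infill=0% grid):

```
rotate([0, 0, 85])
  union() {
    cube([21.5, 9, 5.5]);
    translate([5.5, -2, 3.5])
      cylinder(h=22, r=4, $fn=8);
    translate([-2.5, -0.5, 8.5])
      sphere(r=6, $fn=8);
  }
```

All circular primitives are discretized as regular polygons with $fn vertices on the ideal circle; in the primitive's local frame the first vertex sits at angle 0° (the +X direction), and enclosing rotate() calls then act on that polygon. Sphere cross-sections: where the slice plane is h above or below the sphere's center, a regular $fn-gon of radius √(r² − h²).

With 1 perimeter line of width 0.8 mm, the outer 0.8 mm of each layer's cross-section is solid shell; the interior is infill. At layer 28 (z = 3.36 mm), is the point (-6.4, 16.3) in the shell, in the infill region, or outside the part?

At z = 3.36 mm: the cube is present — its section is the full 21.5×9 rectangle; the cylinder at (5.5, -2) does not reach this height (z outside [3.5, 25.5]); the r=6 sphere at (-2.5, -0.5) contributes a regular 8-gon of circumradius √(6²−5.14²) = 3.095; Combining (union): the regions partially overlap (shared area 0.18 mm²), so overlapping operands fuse into one piece — 1 connected region; (whole slice rotated 85° about Z — lengths, areas and connectivity unchanged). Overall, the cross-section is a single solid region. Undo the 85° rotation: the query point maps to (15.680, 7.796) in the un-rotated model frame. The nearest boundary edge runs (0.00, 9.00)→(21.50, 9.00); distance from the point to it = 1.20 mm. The point is inside the cross-section and 1.20 mm from the nearest boundary — more than the 0.8 mm shell width (1 × 0.8), so it's in the infill interior.

infill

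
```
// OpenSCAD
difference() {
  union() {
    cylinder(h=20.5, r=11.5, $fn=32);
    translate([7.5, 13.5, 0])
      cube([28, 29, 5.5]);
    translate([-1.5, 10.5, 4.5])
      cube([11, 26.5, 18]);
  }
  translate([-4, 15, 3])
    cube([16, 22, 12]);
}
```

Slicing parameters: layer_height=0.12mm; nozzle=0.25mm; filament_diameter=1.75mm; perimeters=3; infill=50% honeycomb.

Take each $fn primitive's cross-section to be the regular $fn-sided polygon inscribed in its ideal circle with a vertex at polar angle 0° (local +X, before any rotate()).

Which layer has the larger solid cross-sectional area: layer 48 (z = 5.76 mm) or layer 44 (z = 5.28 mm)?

Layer 48 (z = 5.76): the cylinder: section is a regular 32-gon, circumradius r=11.5 (area = (32/2)·11.500²·sin(360°/32) = 412.81 mm²); the cube at (7.5, 13.5) does not reach this height (z outside [0, 5.5]); the 11×26.5 cube at (-1.5, 10.5) contributes its full rectangle (area 291.50 mm²); Merging all regions: the regions partially overlap — summed areas 704.31 mm² minus the doubly-counted overlap 4.37 mm² gives 699.94 mm² — area = 699.94 mm²; the cube at (-4, 15) (footprint 16×22) is included at this height (area 352.00 mm²); Subtracting the remaining from the first: starting from that combined region (699.94 mm²), the 16×22 cube at (-4, 15) partially overlaps it — only the 242.00 mm² overlap (of its 352.00 mm²) is removed, clipping the outline — area = 457.94 mm². So its area = 457.94 mm². Layer 44 (z = 5.28): the r=11.5 cylinder gives a regular 32-gon of circumradius 11.5 (constant along its height) (area = (32/2)·11.500²·sin(360°/32) = 412.81 mm²); the 28×29 cube at (7.5, 13.5) contributes its full rectangle (area 812.00 mm²); the cube at (-1.5, 10.5) is present — its section is the full 11×26.5 rectangle (area 291.50 mm²); Merging all regions: the regions partially overlap — summed areas 1516.31 mm² minus the doubly-counted overlap 51.37 mm² gives 1464.94 mm² — area = 1464.94 mm²; the 16×22 cube at (-4, 15) contributes its full rectangle (area 352.00 mm²); After the difference (first − rest): starting from that combined region (1464.94 mm²), the 16×22 cube at (-4, 15) partially overlaps it — only the 297.00 mm² overlap (of its 352.00 mm²) is removed, clipping the outline — area = 1167.94 mm². So its area = 1167.94 mm². Layer 44 is larger (1167.94 vs 457.94 mm²).

layer 44 (z = 5.28 mm)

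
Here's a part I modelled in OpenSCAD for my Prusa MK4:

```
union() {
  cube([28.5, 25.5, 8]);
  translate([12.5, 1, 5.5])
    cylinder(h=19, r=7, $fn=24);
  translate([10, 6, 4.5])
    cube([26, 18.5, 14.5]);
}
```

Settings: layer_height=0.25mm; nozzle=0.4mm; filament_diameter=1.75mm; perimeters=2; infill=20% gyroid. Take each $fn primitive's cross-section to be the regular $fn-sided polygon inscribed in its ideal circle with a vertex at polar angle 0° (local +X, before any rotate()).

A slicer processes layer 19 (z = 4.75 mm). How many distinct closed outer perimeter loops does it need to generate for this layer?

At z = 4.75 mm: the 28.5×25.5 cube contributes its full rectangle; the cylinder at (12.5, 1) is not intersected at this z (z outside [5.5, 24.5]); the 26×18.5 cube at (10, 6) contributes its full rectangle; Merging all regions: the regions partially overlap (shared area 342.25 mm²), so overlapping operands fuse into one piece — 1 connected region. The result has 1 disconnected region.

1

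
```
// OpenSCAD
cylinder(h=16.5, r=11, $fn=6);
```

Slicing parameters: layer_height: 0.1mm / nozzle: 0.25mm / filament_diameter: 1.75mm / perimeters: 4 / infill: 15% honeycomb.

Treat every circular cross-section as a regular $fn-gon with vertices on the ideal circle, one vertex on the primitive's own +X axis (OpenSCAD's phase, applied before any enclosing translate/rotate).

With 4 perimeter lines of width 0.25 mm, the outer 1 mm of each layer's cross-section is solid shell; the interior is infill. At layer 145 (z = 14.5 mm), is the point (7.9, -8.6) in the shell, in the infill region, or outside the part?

At z = 14.5 mm: the cylinder: section is a regular 6-gon, circumradius r=11. Overall, the cross-section is a single solid region. The nearest boundary edge runs (5.50, -9.53)→(11.00, 0.00); distance from the point to it = 1.62 mm. The point is not inside any of the regions above, so it lies outside the cross-section (1.62 mm from the nearest boundary).

outside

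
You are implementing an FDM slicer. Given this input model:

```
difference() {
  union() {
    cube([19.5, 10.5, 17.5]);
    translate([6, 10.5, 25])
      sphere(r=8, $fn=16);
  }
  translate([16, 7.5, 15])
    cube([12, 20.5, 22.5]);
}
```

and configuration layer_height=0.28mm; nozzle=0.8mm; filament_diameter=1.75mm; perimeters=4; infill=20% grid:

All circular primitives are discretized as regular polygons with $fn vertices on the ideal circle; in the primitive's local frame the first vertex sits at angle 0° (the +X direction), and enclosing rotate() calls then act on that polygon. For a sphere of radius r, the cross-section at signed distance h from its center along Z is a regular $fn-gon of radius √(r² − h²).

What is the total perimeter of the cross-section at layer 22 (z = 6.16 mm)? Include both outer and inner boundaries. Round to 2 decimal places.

60.00 mm

At z = 6.16 mm: the cube is present — its section is the full 19.5×10.5 rectangle (perimeter 60.00 mm); the sphere at (6, 10.5) does not reach this height (|z−center|=18.840 > r=8); Merging all regions: only the 19.5×10.5 cube is present, so the union is just that shape — boundary = 60.00 mm; the cube at (16, 7.5) is not intersected at this z (z outside [15, 37.5]); Taking the first minus the rest: none of the subtracted shapes is present at this height, so that combined region is unchanged — boundary = 60.00 mm. Overall, the cross-section is a single solid region. Total boundary length (outer) = 60.00 mm.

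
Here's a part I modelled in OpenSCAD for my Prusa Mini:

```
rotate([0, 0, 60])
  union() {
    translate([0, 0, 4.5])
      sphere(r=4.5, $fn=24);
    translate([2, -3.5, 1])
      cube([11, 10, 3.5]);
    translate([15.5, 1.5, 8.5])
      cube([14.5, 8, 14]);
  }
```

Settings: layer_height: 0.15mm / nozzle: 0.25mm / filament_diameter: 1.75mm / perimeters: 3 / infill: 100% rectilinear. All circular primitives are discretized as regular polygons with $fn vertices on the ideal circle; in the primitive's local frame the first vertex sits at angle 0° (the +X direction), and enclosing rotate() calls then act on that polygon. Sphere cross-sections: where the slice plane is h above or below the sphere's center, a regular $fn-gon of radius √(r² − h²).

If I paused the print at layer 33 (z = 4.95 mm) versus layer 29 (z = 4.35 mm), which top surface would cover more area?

Layer 33 (z = 4.95): the sphere: section is a regular 24-gon, circumradius = √(r²−h²) = √(4.5²−0.45²) = 4.477 (area = (24/2)·4.477²·sin(360°/24) = 62.26 mm²); the cube at (2, -3.5) is not intersected at this z (z outside [1, 4.5]); the cube at (15.5, 1.5) does not reach this height (z outside [8.5, 22.5]); Taking the union: only the r=4.5 sphere is present, so the union is just that shape — area = 62.26 mm²; (whole slice rotated 60° about Z — lengths, areas and connectivity unchanged). So its area = 62.26 mm². Layer 29 (z = 4.35): the sphere: section is a regular 24-gon, circumradius = √(r²−h²) = √(4.5²−0.15²) = 4.497 (area = (24/2)·4.497²·sin(360°/24) = 62.82 mm²); the 11×10 cube at (2, -3.5) contributes its full rectangle (area 110.00 mm²); the cube at (15.5, 1.5) does not reach this height (z outside [8.5, 22.5]); Merging all regions: the regions partially overlap — summed areas 172.82 mm² minus the doubly-counted overlap 13.93 mm² gives 158.89 mm² — area = 158.89 mm²; (whole slice rotated 60° about Z — lengths, areas and connectivity unchanged). So its area = 158.89 mm². Layer 29 is larger (158.89 vs 62.26 mm²).

layer 29 (z = 4.35 mm)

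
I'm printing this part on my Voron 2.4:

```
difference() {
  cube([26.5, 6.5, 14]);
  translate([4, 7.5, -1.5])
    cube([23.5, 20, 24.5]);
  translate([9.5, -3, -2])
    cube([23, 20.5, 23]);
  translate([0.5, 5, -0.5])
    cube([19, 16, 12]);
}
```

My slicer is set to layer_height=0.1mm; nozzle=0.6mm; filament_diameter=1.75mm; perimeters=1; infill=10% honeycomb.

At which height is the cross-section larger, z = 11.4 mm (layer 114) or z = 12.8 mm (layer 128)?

layer 128 (z = 12.8 mm)

Layer 114 (z = 11.4): the cube (footprint 26.5×6.5) is included at this height (area 172.25 mm²); the cube at (4, 7.5) is present — its section is the full 23.5×20 rectangle (area 470.00 mm²); the cube at (9.5, -3) is present — its section is the full 23×20.5 rectangle (area 471.50 mm²); the cube at (0.5, 5) (footprint 19×16) is included at this height (area 304.00 mm²); Subtracting the remaining from the first: starting from the 26.5×6.5 cube (172.25 mm²), the 23.5×20 cube at (4, 7.5) misses the remaining region (no effect); the 23×20.5 cube at (9.5, -3) partially overlaps it — only the 110.50 mm² overlap (of its 471.50 mm²) is removed, clipping the outline; the 19×16 cube at (0.5, 5) partially overlaps it — only the 13.50 mm² overlap (of its 304.00 mm²) is removed, clipping the outline — area = 48.25 mm². So its area = 48.25 mm². Layer 128 (z = 12.8): the 26.5×6.5 cube contributes its full rectangle (area 172.25 mm²); the cube at (4, 7.5) is present — its section is the full 23.5×20 rectangle (area 470.00 mm²); the 23×20.5 cube at (9.5, -3) contributes its full rectangle (area 471.50 mm²); the cube at (0.5, 5) is not intersected at this z (z outside [-0.5, 11.5]); Taking the first minus the rest: starting from the 26.5×6.5 cube (172.25 mm²), the 23.5×20 cube at (4, 7.5) misses the remaining region (no effect); the 23×20.5 cube at (9.5, -3) partially overlaps it — only the 110.50 mm² overlap (of its 471.50 mm²) is removed, clipping the outline — area = 61.75 mm². So its area = 61.75 mm². Layer 128 is larger (61.75 vs 48.25 mm²).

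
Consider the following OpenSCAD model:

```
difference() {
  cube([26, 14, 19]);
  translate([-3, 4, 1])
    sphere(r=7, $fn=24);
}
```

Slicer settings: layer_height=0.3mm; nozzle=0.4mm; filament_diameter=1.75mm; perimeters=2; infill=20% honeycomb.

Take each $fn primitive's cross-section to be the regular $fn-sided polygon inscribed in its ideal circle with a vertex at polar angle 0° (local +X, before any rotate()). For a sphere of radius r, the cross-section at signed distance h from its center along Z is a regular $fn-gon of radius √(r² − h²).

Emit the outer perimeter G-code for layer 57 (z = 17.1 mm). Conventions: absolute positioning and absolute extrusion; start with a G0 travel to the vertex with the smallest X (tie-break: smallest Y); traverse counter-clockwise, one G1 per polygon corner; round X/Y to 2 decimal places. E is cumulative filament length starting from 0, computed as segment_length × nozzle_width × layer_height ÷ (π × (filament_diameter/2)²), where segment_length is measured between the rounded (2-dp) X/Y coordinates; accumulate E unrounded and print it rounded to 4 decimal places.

G0 X0.00 Y0.00 Z17.10
G1 X26.00 Y0.00 E1.2971
G1 X26.00 Y14.00 E1.9956
G1 X0.00 Y14.00 E3.2928
G1 X0.00 Y0.00 E3.9912

At z = 17.1 mm: the 26×14 cube contributes its full rectangle; the sphere at (-3, 4) does not reach this height (|z−center|=16.100 > r=7); Taking the first minus the rest: none of the subtracted shapes is present at this height, so the 26×14 cube is unchanged — 1 connected region. The outline is a single polygon with 4 vertices. Extrusion per mm of travel: 0.4 × 0.3 / (π × 0.875²) = 0.049890. Accumulating E over each segment gives final E = 3.9912.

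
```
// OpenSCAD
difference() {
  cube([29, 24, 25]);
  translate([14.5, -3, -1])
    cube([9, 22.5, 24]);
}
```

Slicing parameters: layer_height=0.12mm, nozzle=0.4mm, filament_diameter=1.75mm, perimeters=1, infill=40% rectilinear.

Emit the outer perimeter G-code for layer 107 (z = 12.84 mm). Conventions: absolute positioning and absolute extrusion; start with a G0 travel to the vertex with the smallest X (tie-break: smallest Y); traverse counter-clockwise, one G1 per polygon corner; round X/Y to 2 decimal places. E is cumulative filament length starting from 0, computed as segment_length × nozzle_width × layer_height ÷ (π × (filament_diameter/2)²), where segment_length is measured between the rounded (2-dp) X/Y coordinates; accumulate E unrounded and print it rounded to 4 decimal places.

G0 X0.00 Y0.00 Z12.84
G1 X14.50 Y0.00 E0.2894
G1 X14.50 Y19.50 E0.6785
G1 X23.50 Y19.50 E0.8581
G1 X23.50 Y0.00 E1.2473
G1 X29.00 Y0.00 E1.3570
G1 X29.00 Y24.00 E1.8360
G1 X0.00 Y24.00 E2.4147
G1 X0.00 Y0.00 E2.8936

At z = 12.84 mm: the cube (footprint 29×24) is included at this height; the cube at (14.5, -3) is present — its section is the full 9×22.5 rectangle; Taking the first minus the rest: starting from the 29×24 cube, the 9×22.5 cube at (14.5, -3) partially overlaps it — only the 175.50 mm² overlap (of its 202.50 mm²) is removed, clipping the outline — 1 connected region. The outline is a single polygon with 8 vertices. Extrusion per mm of travel: 0.4 × 0.12 / (π × 0.875²) = 0.019956. Accumulating E over each segment gives final E = 2.8936.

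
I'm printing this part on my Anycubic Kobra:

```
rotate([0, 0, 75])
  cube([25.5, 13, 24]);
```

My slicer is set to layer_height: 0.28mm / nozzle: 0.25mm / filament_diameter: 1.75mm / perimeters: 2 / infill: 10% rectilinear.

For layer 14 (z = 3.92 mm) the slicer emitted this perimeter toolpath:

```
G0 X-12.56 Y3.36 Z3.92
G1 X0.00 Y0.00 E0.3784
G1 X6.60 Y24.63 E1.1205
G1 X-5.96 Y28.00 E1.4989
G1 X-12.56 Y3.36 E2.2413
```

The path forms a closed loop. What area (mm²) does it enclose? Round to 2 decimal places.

Apply the shoelace formula to the sequence of (X, Y) vertices; enclosed area = 331.62 mm².

331.62 mm²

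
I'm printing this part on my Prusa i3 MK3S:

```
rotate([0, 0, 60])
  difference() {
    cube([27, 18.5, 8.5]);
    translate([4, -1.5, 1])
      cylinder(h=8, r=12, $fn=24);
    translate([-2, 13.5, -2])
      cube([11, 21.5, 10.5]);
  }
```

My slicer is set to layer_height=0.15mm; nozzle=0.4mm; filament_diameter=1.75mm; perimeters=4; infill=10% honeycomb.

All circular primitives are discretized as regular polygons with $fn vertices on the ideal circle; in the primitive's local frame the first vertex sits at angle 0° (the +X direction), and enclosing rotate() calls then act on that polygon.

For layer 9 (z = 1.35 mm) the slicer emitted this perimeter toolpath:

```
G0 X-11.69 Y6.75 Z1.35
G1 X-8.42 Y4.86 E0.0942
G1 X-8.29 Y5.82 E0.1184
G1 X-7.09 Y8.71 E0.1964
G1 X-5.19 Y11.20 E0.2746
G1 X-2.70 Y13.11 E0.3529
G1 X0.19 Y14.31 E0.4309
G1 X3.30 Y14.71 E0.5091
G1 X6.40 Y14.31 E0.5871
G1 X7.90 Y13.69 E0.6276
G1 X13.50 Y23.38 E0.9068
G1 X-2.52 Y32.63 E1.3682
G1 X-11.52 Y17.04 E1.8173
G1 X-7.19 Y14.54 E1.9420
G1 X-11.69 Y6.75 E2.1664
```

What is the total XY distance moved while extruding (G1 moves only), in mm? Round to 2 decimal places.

Sum the Euclidean lengths of each G1 segment: total = 86.85 mm.

86.85 mm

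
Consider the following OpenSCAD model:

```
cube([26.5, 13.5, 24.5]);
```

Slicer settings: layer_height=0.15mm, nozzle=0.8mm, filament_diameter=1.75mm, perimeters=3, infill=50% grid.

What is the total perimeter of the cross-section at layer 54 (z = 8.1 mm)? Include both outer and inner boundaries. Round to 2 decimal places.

At z = 8.1 mm: the 26.5×13.5 cube contributes its full rectangle (perimeter 80.00 mm). Overall, the cross-section is a single solid region. Total boundary length (outer) = 80.00 mm.

80.00 mm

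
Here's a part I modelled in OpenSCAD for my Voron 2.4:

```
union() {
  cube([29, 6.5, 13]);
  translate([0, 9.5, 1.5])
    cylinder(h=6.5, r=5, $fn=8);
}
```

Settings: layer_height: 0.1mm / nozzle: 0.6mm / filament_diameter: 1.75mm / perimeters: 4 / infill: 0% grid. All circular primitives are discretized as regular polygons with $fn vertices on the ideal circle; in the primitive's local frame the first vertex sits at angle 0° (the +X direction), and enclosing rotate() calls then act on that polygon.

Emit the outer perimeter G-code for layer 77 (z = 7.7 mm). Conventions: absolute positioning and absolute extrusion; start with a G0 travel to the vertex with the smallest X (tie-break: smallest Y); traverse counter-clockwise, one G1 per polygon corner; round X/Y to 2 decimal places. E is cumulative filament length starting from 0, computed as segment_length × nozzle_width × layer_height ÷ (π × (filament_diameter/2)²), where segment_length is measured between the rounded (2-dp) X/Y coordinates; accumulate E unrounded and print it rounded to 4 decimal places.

G0 X-5.00 Y9.50 Z7.70
G1 X-3.54 Y5.96 E0.0955
G1 X0.00 Y4.50 E0.1910
G1 X0.00 Y0.00 E0.3033
G1 X29.00 Y0.00 E1.0267
G1 X29.00 Y6.50 E1.1888
G1 X3.76 Y6.50 E1.8185
G1 X5.00 Y9.50 E1.8994
G1 X3.54 Y13.04 E1.9950
G1 X0.00 Y14.50 E2.0905
G1 X-3.54 Y13.04 E2.1860
G1 X-5.00 Y9.50 E2.2815

At z = 7.7 mm: the 29×6.5 cube contributes its full rectangle; the r=5 cylinder at (0, 9.5) contributes a regular 8-gon of circumradius 5; Taking the union: the regions partially overlap (shared area 4.54 mm²), so overlapping operands fuse into one piece — 1 connected region. The outline is a single polygon with 11 vertices. Extrusion per mm of travel: 0.6 × 0.1 / (π × 0.875²) = 0.024945. Accumulating E over each segment gives final E = 2.2815.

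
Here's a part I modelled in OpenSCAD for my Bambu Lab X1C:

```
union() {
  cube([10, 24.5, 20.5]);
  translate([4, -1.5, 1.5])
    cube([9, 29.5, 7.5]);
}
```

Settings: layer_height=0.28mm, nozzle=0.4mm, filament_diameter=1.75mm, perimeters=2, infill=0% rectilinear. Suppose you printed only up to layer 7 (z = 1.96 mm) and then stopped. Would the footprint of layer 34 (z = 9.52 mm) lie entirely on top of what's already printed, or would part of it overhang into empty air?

entirely on top

Compare the two slices. At z = 1.96: the cube (footprint 10×24.5) is included at this height (area 245.00 mm²); the cube at (4, -1.5) (footprint 9×29.5) is included at this height (area 265.50 mm²); Merging all regions: the regions partially overlap — summed areas 510.50 mm² minus the doubly-counted overlap 147.00 mm² gives 363.50 mm² — area = 363.50 mm². At z = 9.52: the cube is present — its section is the full 10×24.5 rectangle (area 245.00 mm²); the cube at (4, -1.5) is not intersected at this z (z outside [1.5, 9]); Taking the union: only the 10×24.5 cube is present, so the union is just that shape — area = 245.00 mm². Checking containment: the cross-section at z = 9.52 is a subset of the cross-section at z = 1.96.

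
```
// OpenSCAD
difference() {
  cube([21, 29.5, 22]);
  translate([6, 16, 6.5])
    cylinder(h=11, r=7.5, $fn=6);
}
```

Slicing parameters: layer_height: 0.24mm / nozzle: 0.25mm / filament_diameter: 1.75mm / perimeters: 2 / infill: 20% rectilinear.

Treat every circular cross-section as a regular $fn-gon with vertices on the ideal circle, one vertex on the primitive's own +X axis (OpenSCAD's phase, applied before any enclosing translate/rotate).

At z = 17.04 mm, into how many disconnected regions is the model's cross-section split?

1

At z = 17.04 mm: the cube (footprint 21×29.5) is included at this height; the r=7.5 cylinder at (6, 16) gives a regular 6-gon of circumradius 7.5 (constant along its height); Subtracting the remaining from the first: starting from the 21×29.5 cube, the r=7.5 cylinder at (6, 16) partially overlaps it — only the 142.24 mm² overlap (of its 146.14 mm²) is removed, clipping the outline — 1 connected region. The result has 1 disconnected region.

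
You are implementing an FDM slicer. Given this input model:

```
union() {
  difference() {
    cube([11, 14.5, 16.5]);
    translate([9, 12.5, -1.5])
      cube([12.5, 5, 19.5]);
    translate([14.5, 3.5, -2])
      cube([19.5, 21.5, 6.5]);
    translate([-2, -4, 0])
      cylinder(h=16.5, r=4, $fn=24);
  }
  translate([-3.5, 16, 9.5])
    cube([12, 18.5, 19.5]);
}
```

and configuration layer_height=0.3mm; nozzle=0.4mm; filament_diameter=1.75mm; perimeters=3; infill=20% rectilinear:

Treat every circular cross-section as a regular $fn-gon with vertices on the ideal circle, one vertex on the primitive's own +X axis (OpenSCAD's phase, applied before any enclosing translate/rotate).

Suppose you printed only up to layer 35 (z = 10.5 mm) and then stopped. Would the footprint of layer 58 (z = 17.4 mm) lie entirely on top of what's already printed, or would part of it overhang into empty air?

Compare the two slices. At z = 10.5: the 11×14.5 cube contributes its full rectangle (area 159.50 mm²); the cube at (9, 12.5) (footprint 12.5×5) is included at this height (area 62.50 mm²); the cube at (14.5, 3.5) is absent (z outside [-2, 4.5]); the r=4 cylinder at (-2, -4) contributes a regular 24-gon of circumradius 4 (area = (24/2)·4.000²·sin(360°/24) = 49.69 mm²); Subtracting the remaining from the first: starting from the 11×14.5 cube (159.50 mm²), the 12.5×5 cube at (9, 12.5) partially overlaps it — only the 4.00 mm² overlap (of its 62.50 mm²) is removed, clipping the outline; the r=4 cylinder at (-2, -4) misses the remaining region (no effect) — area = 155.50 mm²; the cube at (-3.5, 16) is present — its section is the full 12×18.5 rectangle (area 222.00 mm²); Merging all regions: the 2 present regions are separate (no shared area or edge), so areas and boundary lengths simply add and each stays a separate island — area = 377.50 mm². At z = 17.4: the cube is not intersected at this z (z outside [0, 16.5]); the 12.5×5 cube at (9, 12.5) contributes its full rectangle (area 62.50 mm²); the cube at (14.5, 3.5) is not intersected at this z (z outside [-2, 4.5]); the cylinder at (-2, -4) is absent (z outside [0, 16.5]); Subtracting the remaining from the first: the first operand is absent here, so nothing remains; the cube at (-3.5, 16) (footprint 12×18.5) is included at this height (area 222.00 mm²); Taking the union: only the 12×18.5 cube at (-3.5, 16) is present, so the union is just that shape — area = 222.00 mm². Checking containment: the cross-section at z = 17.4 is a subset of the cross-section at z = 10.5.

entirely on top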